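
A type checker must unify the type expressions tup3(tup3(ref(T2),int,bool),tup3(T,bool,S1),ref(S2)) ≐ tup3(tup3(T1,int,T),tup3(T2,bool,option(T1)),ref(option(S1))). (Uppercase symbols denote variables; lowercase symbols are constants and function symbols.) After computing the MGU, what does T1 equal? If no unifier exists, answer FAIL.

ref(bool)

Decompose tup3/3: tup3(ref(T2),int,bool) ≐ tup3(T1,int,T),  tup3(T,bool,S1) ≐ tup3(T2,bool,option(T1)),  ref(S2) ≐ ref(option(S1)).
Decompose tup3/3: ref(T2) ≐ T1,  int ≐ int,  bool ≐ T.
Bind T1 := ref(T2); substituting into the one remaining equation that mentions T1 gives: tup3(T,bool,S1) ≐ tup3(T2,bool,option(ref(T2))).
Delete trivial equation int ≐ int.
Bind T := bool; substituting into the one remaining equation that mentions T gives: tup3(bool,bool,S1) ≐ tup3(T2,bool,option(ref(T2))).
Decompose tup3/3: bool ≐ T2,  bool ≐ bool,  S1 ≐ option(ref(T2)).
Bind T2 := bool; substituting into the one remaining equation that mentions T2 gives: S1 ≐ option(ref(bool)). Substituting into the earlier binding gives T1 := ref(bool).
Delete trivial equation bool ≐ bool.
Bind S1 := option(ref(bool)); substituting into the remaining equation gives: ref(S2) ≐ ref(option(option(ref(bool)))).
Decompose ref/1: S2 ≐ option(option(ref(bool))).
Bind S2 := option(option(ref(bool))).
MGU = { T1 ↦ ref(bool), T ↦ bool, T2 ↦ bool, S1 ↦ option(ref(bool)), S2 ↦ option(option(ref(bool))) }, so T1 ↦ ref(bool).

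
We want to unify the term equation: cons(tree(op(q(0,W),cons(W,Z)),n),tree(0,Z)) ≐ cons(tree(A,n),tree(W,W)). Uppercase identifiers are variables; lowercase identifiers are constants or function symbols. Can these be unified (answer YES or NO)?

Decompose cons/2: tree(op(q(0,W),cons(W,Z)),n) ≐ tree(A,n),  tree(0,Z) ≐ tree(W,W).
Decompose tree/2: op(q(0,W),cons(W,Z)) ≐ A,  n ≐ n.
Bind A := op(q(0,W),cons(W,Z)); no other remaining equation mentions A.
Delete trivial equation n ≐ n.
Decompose tree/2: 0 ≐ W,  Z ≐ W.
Bind W := 0; substituting into the remaining equation gives: Z ≐ 0. Substituting into the earlier binding gives A := op(q(0,0),cons(0,Z)).
Bind Z := 0. Substituting into the earlier binding gives A := op(q(0,0),cons(0,0)).
No equations remain and no clash or occurs-check failure arose, so a unifier exists.

YES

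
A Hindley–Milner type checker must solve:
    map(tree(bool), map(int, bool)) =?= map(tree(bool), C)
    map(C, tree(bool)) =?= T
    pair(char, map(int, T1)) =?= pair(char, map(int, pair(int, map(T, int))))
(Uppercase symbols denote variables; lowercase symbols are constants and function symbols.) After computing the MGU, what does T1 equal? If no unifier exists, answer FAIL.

Decompose map/2: tree(bool) =?= tree(bool),  map(int, bool) =?= C.
Delete trivial equation tree(bool) =?= tree(bool).
Bind C := map(int, bool); substituting into the one remaining equation that mentions C gives: map(map(int, bool), tree(bool)) =?= T.
Bind T := map(map(int, bool), tree(bool)); substituting into the remaining equation gives: pair(char, map(int, T1)) =?= pair(char, map(int, pair(int, map(map(map(int, bool), tree(bool)), int)))).
Decompose pair/2: char =?= char,  map(int, T1) =?= map(int, pair(int, map(map(map(int, bool), tree(bool)), int))).
Delete trivial equation char =?= char.
Decompose map/2: int =?= int,  T1 =?= pair(int, map(map(map(int, bool), tree(bool)), int)).
Delete trivial equation int =?= int.
Bind T1 := pair(int, map(map(map(int, bool), tree(bool)), int)).
MGU = { C ↦ map(int, bool), T ↦ map(map(int, bool), tree(bool)), T1 ↦ pair(int, map(map(map(int, bool), tree(bool)), int)) }, so T1 ↦ pair(int, map(map(map(int, bool), tree(bool)), int)).

pair(int, map(map(map(int, bool), tree(bool)), int))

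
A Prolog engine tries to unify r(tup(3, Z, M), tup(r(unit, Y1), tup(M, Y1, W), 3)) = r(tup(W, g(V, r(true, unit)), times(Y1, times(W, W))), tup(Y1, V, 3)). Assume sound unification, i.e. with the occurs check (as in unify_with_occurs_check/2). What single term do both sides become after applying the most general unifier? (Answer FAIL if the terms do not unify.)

FAIL

Decompose r/2: tup(3, Z, M) = tup(W, g(V, r(true, unit)), times(Y1, times(W, W))),  tup(r(unit, Y1), tup(M, Y1, W), 3) = tup(Y1, V, 3).
Decompose tup/3: 3 = W,  Z = g(V, r(true, unit)),  M = times(Y1, times(W, W)).
Bind W := 3; substituting into the 2 remaining equations that mention W gives: M = times(Y1, times(3, 3)),  tup(r(unit, Y1), tup(M, Y1, 3), 3) = tup(Y1, V, 3).
Bind Z := g(V, r(true, unit)); no other remaining equation mentions Z.
Bind M := times(Y1, times(3, 3)); substituting into the remaining equation gives: tup(r(unit, Y1), tup(times(Y1, times(3, 3)), Y1, 3), 3) = tup(Y1, V, 3).
Decompose tup/3: r(unit, Y1) = Y1,  tup(times(Y1, times(3, 3)), Y1, 3) = V,  3 = 3.
Occurs check fails: Y1 occurs in r(unit, Y1); the equation Y1 = r(unit, Y1) has no finite solution.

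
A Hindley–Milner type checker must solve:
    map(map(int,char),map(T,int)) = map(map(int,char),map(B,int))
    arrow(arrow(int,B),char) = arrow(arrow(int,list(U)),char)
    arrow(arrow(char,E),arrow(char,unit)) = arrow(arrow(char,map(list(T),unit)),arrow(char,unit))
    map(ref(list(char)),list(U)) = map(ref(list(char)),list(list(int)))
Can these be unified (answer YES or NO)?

Decompose map/2: map(int,char) = map(int,char),  map(T,int) = map(B,int).
Delete trivial equation map(int,char) = map(int,char).
Decompose map/2: T = B,  int = int.
Bind T := B; substituting into the one remaining equation that mentions T gives: arrow(arrow(char,E),arrow(char,unit)) = arrow(arrow(char,map(list(B),unit)),arrow(char,unit)).
Delete trivial equation int = int.
Decompose arrow/2: arrow(int,B) = arrow(int,list(U)),  char = char.
Decompose arrow/2: int = int,  B = list(U).
Delete trivial equation int = int.
Bind B := list(U); substituting into the one remaining equation that mentions B gives: arrow(arrow(char,E),arrow(char,unit)) = arrow(arrow(char,map(list(list(U)),unit)),arrow(char,unit)). Substituting into the earlier binding gives T := list(U).
Delete trivial equation char = char.
Decompose arrow/2: arrow(char,E) = arrow(char,map(list(list(U)),unit)),  arrow(char,unit) = arrow(char,unit).
Decompose arrow/2: char = char,  E = map(list(list(U)),unit).
Delete trivial equation char = char.
Bind E := map(list(list(U)),unit); no other remaining equation mentions E.
Delete trivial equation arrow(char,unit) = arrow(char,unit).
Decompose map/2: ref(list(char)) = ref(list(char)),  list(U) = list(list(int)).
Delete trivial equation ref(list(char)) = ref(list(char)).
Decompose list/1: U = list(int).
Bind U := list(int). Substituting into the earlier bindings gives T := list(list(int)), B := list(list(int)), E := map(list(list(list(int))),unit).
No equations remain and no clash or occurs-check failure arose, so a unifier exists.

YES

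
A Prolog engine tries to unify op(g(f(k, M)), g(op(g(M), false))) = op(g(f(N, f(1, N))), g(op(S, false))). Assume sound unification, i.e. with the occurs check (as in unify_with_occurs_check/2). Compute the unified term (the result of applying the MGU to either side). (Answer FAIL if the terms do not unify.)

op(g(f(k, f(1, k))), g(op(g(f(1, k)), false)))

Decompose op/2: g(f(k, M)) = g(f(N, f(1, N))),  g(op(g(M), false)) = g(op(S, false)).
Decompose g/1: f(k, M) = f(N, f(1, N)).
Decompose f/2: k = N,  M = f(1, N).
Bind N := k; substituting into the one remaining equation that mentions N gives: M = f(1, k).
Bind M := f(1, k); substituting into the remaining equation gives: g(op(g(f(1, k)), false)) = g(op(S, false)).
Decompose g/1: op(g(f(1, k)), false) = op(S, false).
Decompose op/2: g(f(1, k)) = S,  false = false.
Bind S := g(f(1, k)); no other remaining equation mentions S.
Delete trivial equation false = false.
Applying the MGU to either side gives op(g(f(k, f(1, k))), g(op(g(f(1, k)), false))).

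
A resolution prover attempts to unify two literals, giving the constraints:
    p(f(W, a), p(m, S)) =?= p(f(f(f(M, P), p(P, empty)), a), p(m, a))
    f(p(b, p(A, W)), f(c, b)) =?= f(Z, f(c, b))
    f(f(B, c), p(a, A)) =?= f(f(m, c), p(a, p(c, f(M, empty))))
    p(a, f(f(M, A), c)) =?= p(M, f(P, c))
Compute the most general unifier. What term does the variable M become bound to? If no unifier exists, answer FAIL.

a

Decompose p/2: f(W, a) =?= f(f(f(M, P), p(P, empty)), a),  p(m, S) =?= p(m, a).
Decompose f/2: W =?= f(f(M, P), p(P, empty)),  a =?= a.
Bind W := f(f(M, P), p(P, empty)); substituting into the one remaining equation that mentions W gives: f(p(b, p(A, f(f(M, P), p(P, empty)))), f(c, b)) =?= f(Z, f(c, b)).
Delete trivial equation a =?= a.
Decompose p/2: m =?= m,  S =?= a.
Delete trivial equation m =?= m.
Bind S := a; no other remaining equation mentions S.
Decompose f/2: p(b, p(A, f(f(M, P), p(P, empty)))) =?= Z,  f(c, b) =?= f(c, b).
Bind Z := p(b, p(A, f(f(M, P), p(P, empty)))); no other remaining equation mentions Z.
Delete trivial equation f(c, b) =?= f(c, b).
Decompose f/2: f(B, c) =?= f(m, c),  p(a, A) =?= p(a, p(c, f(M, empty))).
Decompose f/2: B =?= m,  c =?= c.
Bind B := m; no other remaining equation mentions B.
Delete trivial equation c =?= c.
Decompose p/2: a =?= a,  A =?= p(c, f(M, empty)).
Delete trivial equation a =?= a.
Bind A := p(c, f(M, empty)); substituting into the remaining equation gives: p(a, f(f(M, p(c, f(M, empty))), c)) =?= p(M, f(P, c)). Substituting into the earlier binding gives Z := p(b, p(p(c, f(M, empty)), f(f(M, P), p(P, empty)))).
Decompose p/2: a =?= M,  f(f(M, p(c, f(M, empty))), c) =?= f(P, c).
Bind M := a; substituting into the remaining equation gives: f(f(a, p(c, f(a, empty))), c) =?= f(P, c). Substituting into the earlier bindings gives W := f(f(a, P), p(P, empty)), Z := p(b, p(p(c, f(a, empty)), f(f(a, P), p(P, empty)))), A := p(c, f(a, empty)).
Decompose f/2: f(a, p(c, f(a, empty))) =?= P,  c =?= c.
Bind P := f(a, p(c, f(a, empty))); no other remaining equation mentions P. Substituting into the earlier bindings gives W := f(f(a, f(a, p(c, f(a, empty)))), p(f(a, p(c, f(a, empty))), empty)), Z := p(b, p(p(c, f(a, empty)), f(f(a, f(a, p(c, f(a, empty)))), p(f(a, p(c, f(a, empty))), empty)))).
Delete trivial equation c =?= c.
MGU = { W -> f(f(a, f(a, p(c, f(a, empty)))), p(f(a, p(c, f(a, empty))), empty)), S -> a, Z -> p(b, p(p(c, f(a, empty)), f(f(a, f(a, p(c, f(a, empty)))), p(f(a, p(c, f(a, empty))), empty)))), B -> m, A -> p(c, f(a, empty)), M -> a, P -> f(a, p(c, f(a, empty))) }, so M -> a.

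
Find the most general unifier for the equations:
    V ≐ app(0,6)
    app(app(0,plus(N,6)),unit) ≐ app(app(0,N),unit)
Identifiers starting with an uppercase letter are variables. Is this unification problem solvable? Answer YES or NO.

Bind V := app(0,6); no other remaining equation mentions V.
Decompose app/2: app(0,plus(N,6)) ≐ app(0,N),  unit ≐ unit.
Decompose app/2: 0 ≐ 0,  plus(N,6) ≐ N.
Delete trivial equation 0 ≐ 0.
Occurs check fails: N occurs in plus(N,6); the equation N ≐ plus(N,6) has no finite solution.

NO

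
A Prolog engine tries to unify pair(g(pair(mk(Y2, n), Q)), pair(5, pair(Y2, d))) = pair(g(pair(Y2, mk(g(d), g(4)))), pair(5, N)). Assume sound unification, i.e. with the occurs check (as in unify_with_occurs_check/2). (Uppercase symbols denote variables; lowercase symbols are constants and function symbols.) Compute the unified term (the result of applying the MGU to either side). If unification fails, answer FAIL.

FAIL

Decompose pair/2: g(pair(mk(Y2, n), Q)) = g(pair(Y2, mk(g(d), g(4)))),  pair(5, pair(Y2, d)) = pair(5, N).
Decompose g/1: pair(mk(Y2, n), Q) = pair(Y2, mk(g(d), g(4))).
Decompose pair/2: mk(Y2, n) = Y2,  Q = mk(g(d), g(4)).
Occurs check fails: Y2 occurs in mk(Y2, n); the equation Y2 = mk(Y2, n) has no finite solution.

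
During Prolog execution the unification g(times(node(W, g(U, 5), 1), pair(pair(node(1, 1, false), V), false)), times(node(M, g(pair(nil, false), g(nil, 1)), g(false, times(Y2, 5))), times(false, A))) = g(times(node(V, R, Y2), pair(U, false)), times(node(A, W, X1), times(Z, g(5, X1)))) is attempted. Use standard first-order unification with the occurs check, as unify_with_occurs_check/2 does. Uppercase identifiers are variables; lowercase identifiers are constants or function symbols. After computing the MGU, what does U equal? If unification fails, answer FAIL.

Decompose g/2: times(node(W, g(U, 5), 1), pair(pair(node(1, 1, false), V), false)) = times(node(V, R, Y2), pair(U, false)),  times(node(M, g(pair(nil, false), g(nil, 1)), g(false, times(Y2, 5))), times(false, A)) = times(node(A, W, X1), times(Z, g(5, X1))).
Decompose times/2: node(W, g(U, 5), 1) = node(V, R, Y2),  pair(pair(node(1, 1, false), V), false) = pair(U, false).
Decompose node/3: W = V,  g(U, 5) = R,  1 = Y2.
Bind W := V; substituting into the one remaining equation that mentions W gives: times(node(M, g(pair(nil, false), g(nil, 1)), g(false, times(Y2, 5))), times(false, A)) = times(node(A, V, X1), times(Z, g(5, X1))).
Bind R := g(U, 5); no other remaining equation mentions R.
Bind Y2 := 1; substituting into the one remaining equation that mentions Y2 gives: times(node(M, g(pair(nil, false), g(nil, 1)), g(false, times(1, 5))), times(false, A)) = times(node(A, V, X1), times(Z, g(5, X1))).
Decompose pair/2: pair(node(1, 1, false), V) = U,  false = false.
Bind U := pair(node(1, 1, false), V); no other remaining equation mentions U. Substituting into the earlier binding gives R := g(pair(node(1, 1, false), V), 5).
Delete trivial equation false = false.
Decompose times/2: node(M, g(pair(nil, false), g(nil, 1)), g(false, times(1, 5))) = node(A, V, X1),  times(false, A) = times(Z, g(5, X1)).
Decompose node/3: M = A,  g(pair(nil, false), g(nil, 1)) = V,  g(false, times(1, 5)) = X1.
Bind M := A; no other remaining equation mentions M.
Bind V := g(pair(nil, false), g(nil, 1)); no other remaining equation mentions V. Substituting into the earlier bindings gives W := g(pair(nil, false), g(nil, 1)), R := g(pair(node(1, 1, false), g(pair(nil, false), g(nil, 1))), 5), U := pair(node(1, 1, false), g(pair(nil, false), g(nil, 1))).
Bind X1 := g(false, times(1, 5)); substituting into the remaining equation gives: times(false, A) = times(Z, g(5, g(false, times(1, 5)))).
Decompose times/2: false = Z,  A = g(5, g(false, times(1, 5))).
Bind Z := false; no other remaining equation mentions Z.
Bind A := g(5, g(false, times(1, 5))). Substituting into the earlier binding gives M := g(5, g(false, times(1, 5))).
MGU = { W ↦ g(pair(nil, false), g(nil, 1)), R ↦ g(pair(node(1, 1, false), g(pair(nil, false), g(nil, 1))), 5), Y2 ↦ 1, U ↦ pair(node(1, 1, false), g(pair(nil, false), g(nil, 1))), M ↦ g(5, g(false, times(1, 5))), V ↦ g(pair(nil, false), g(nil, 1)), X1 ↦ g(false, times(1, 5)), Z ↦ false, A ↦ g(5, g(false, times(1, 5))) }, so U ↦ pair(node(1, 1, false), g(pair(nil, false), g(nil, 1))).

pair(node(1, 1, false), g(pair(nil, false), g(nil, 1)))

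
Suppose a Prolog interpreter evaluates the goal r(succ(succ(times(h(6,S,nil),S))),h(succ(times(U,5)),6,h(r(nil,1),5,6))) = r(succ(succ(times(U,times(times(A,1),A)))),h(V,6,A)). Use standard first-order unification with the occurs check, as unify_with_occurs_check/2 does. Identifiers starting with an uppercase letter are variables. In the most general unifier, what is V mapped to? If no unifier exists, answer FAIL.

succ(times(h(6,times(times(h(r(nil,1),5,6),1),h(r(nil,1),5,6)),nil),5))

Decompose r/2: succ(succ(times(h(6,S,nil),S))) = succ(succ(times(U,times(times(A,1),A)))),  h(succ(times(U,5)),6,h(r(nil,1),5,6)) = h(V,6,A).
Decompose succ/1: succ(times(h(6,S,nil),S)) = succ(times(U,times(times(A,1),A))).
Decompose succ/1: times(h(6,S,nil),S) = times(U,times(times(A,1),A)).
Decompose times/2: h(6,S,nil) = U,  S = times(times(A,1),A).
Bind U := h(6,S,nil); substituting into the one remaining equation that mentions U gives: h(succ(times(h(6,S,nil),5)),6,h(r(nil,1),5,6)) = h(V,6,A).
Bind S := times(times(A,1),A); substituting into the remaining equation gives: h(succ(times(h(6,times(times(A,1),A),nil),5)),6,h(r(nil,1),5,6)) = h(V,6,A). Substituting into the earlier binding gives U := h(6,times(times(A,1),A),nil).
Decompose h/3: succ(times(h(6,times(times(A,1),A),nil),5)) = V,  6 = 6,  h(r(nil,1),5,6) = A.
Bind V := succ(times(h(6,times(times(A,1),A),nil),5)); no other remaining equation mentions V.
Delete trivial equation 6 = 6.
Bind A := h(r(nil,1),5,6). Substituting into the earlier bindings gives U := h(6,times(times(h(r(nil,1),5,6),1),h(r(nil,1),5,6)),nil), S := times(times(h(r(nil,1),5,6),1),h(r(nil,1),5,6)), V := succ(times(h(6,times(times(h(r(nil,1),5,6),1),h(r(nil,1),5,6)),nil),5)).
MGU = { U = h(6,times(times(h(r(nil,1),5,6),1),h(r(nil,1),5,6)),nil), S = times(times(h(r(nil,1),5,6),1),h(r(nil,1),5,6)), V = succ(times(h(6,times(times(h(r(nil,1),5,6),1),h(r(nil,1),5,6)),nil),5)), A = h(r(nil,1),5,6) }, so V = succ(times(h(6,times(times(h(r(nil,1),5,6),1),h(r(nil,1),5,6)),nil),5)).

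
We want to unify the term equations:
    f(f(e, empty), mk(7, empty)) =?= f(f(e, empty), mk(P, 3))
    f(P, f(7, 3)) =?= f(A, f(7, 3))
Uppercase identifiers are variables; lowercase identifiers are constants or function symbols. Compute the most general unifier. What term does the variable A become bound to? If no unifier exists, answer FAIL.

FAIL

Decompose f/2: f(e, empty) =?= f(e, empty),  mk(7, empty) =?= mk(P, 3).
Delete trivial equation f(e, empty) =?= f(e, empty).
Decompose mk/2: 7 =?= P,  empty =?= 3.
Bind P := 7; substituting into the one remaining equation that mentions P gives: f(7, f(7, 3)) =?= f(A, f(7, 3)).
Clash: constants empty and 3 differ; no unifier exists.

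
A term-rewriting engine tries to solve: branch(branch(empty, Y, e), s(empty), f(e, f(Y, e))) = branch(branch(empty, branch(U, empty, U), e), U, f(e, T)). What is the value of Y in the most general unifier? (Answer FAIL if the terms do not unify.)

branch(s(empty), empty, s(empty))

Decompose branch/3: branch(empty, Y, e) = branch(empty, branch(U, empty, U), e),  s(empty) = U,  f(e, f(Y, e)) = f(e, T).
Decompose branch/3: empty = empty,  Y = branch(U, empty, U),  e = e.
Delete trivial equation empty = empty.
Bind Y := branch(U, empty, U); substituting into the one remaining equation that mentions Y gives: f(e, f(branch(U, empty, U), e)) = f(e, T).
Delete trivial equation e = e.
Bind U := s(empty); substituting into the remaining equation gives: f(e, f(branch(s(empty), empty, s(empty)), e)) = f(e, T). Substituting into the earlier binding gives Y := branch(s(empty), empty, s(empty)).
Decompose f/2: e = e,  f(branch(s(empty), empty, s(empty)), e) = T.
Delete trivial equation e = e.
Bind T := f(branch(s(empty), empty, s(empty)), e).
MGU = { Y -> branch(s(empty), empty, s(empty)), U -> s(empty), T -> f(branch(s(empty), empty, s(empty)), e) }, so Y -> branch(s(empty), empty, s(empty)).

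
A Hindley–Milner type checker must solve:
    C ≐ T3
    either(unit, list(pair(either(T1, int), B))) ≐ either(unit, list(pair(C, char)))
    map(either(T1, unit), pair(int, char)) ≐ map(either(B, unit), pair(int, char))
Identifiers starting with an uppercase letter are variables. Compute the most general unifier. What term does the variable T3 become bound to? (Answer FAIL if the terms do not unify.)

Bind C := T3; substituting into the one remaining equation that mentions C gives: either(unit, list(pair(either(T1, int), B))) ≐ either(unit, list(pair(T3, char))).
Decompose either/2: unit ≐ unit,  list(pair(either(T1, int), B)) ≐ list(pair(T3, char)).
Delete trivial equation unit ≐ unit.
Decompose list/1: pair(either(T1, int), B) ≐ pair(T3, char).
Decompose pair/2: either(T1, int) ≐ T3,  B ≐ char.
Bind T3 := either(T1, int); no other remaining equation mentions T3. Substituting into the earlier binding gives C := either(T1, int).
Bind B := char; substituting into the remaining equation gives: map(either(T1, unit), pair(int, char)) ≐ map(either(char, unit), pair(int, char)).
Decompose map/2: either(T1, unit) ≐ either(char, unit),  pair(int, char) ≐ pair(int, char).
Decompose either/2: T1 ≐ char,  unit ≐ unit.
Bind T1 := char; no other remaining equation mentions T1. Substituting into the earlier bindings gives C := either(char, int), T3 := either(char, int).
Delete trivial equation unit ≐ unit.
Delete trivial equation pair(int, char) ≐ pair(int, char).
MGU = { C -> either(char, int), T3 -> either(char, int), B -> char, T1 -> char }, so T3 -> either(char, int).

either(char, int)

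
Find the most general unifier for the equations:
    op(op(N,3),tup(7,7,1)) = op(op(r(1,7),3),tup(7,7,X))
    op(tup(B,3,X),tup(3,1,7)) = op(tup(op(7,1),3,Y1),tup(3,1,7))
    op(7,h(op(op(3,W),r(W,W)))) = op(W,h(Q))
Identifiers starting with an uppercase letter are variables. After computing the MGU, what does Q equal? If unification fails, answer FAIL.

Decompose op/2: op(N,3) = op(r(1,7),3),  tup(7,7,1) = tup(7,7,X).
Decompose op/2: N = r(1,7),  3 = 3.
Bind N := r(1,7); no other remaining equation mentions N.
Delete trivial equation 3 = 3.
Decompose tup/3: 7 = 7,  7 = 7,  1 = X.
Delete trivial equation 7 = 7.
Delete trivial equation 7 = 7.
Bind X := 1; substituting into the one remaining equation that mentions X gives: op(tup(B,3,1),tup(3,1,7)) = op(tup(op(7,1),3,Y1),tup(3,1,7)).
Decompose op/2: tup(B,3,1) = tup(op(7,1),3,Y1),  tup(3,1,7) = tup(3,1,7).
Decompose tup/3: B = op(7,1),  3 = 3,  1 = Y1.
Bind B := op(7,1); no other remaining equation mentions B.
Delete trivial equation 3 = 3.
Bind Y1 := 1; no other remaining equation mentions Y1.
Delete trivial equation tup(3,1,7) = tup(3,1,7).
Decompose op/2: 7 = W,  h(op(op(3,W),r(W,W))) = h(Q).
Bind W := 7; substituting into the remaining equation gives: h(op(op(3,7),r(7,7))) = h(Q).
Decompose h/1: op(op(3,7),r(7,7)) = Q.
Bind Q := op(op(3,7),r(7,7)).
MGU = { N ↦ r(1,7), X ↦ 1, B ↦ op(7,1), Y1 ↦ 1, W ↦ 7, Q ↦ op(op(3,7),r(7,7)) }, so Q ↦ op(op(3,7),r(7,7)).

op(op(3,7),r(7,7))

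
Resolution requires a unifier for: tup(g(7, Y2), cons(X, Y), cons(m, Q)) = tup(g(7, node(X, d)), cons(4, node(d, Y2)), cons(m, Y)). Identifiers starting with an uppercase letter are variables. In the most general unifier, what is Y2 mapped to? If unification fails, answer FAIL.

Decompose tup/3: g(7, Y2) = g(7, node(X, d)),  cons(X, Y) = cons(4, node(d, Y2)),  cons(m, Q) = cons(m, Y).
Decompose g/2: 7 = 7,  Y2 = node(X, d).
Delete trivial equation 7 = 7.
Bind Y2 := node(X, d); substituting into the one remaining equation that mentions Y2 gives: cons(X, Y) = cons(4, node(d, node(X, d))).
Decompose cons/2: X = 4,  Y = node(d, node(X, d)).
Bind X := 4; substituting into the one remaining equation that mentions X gives: Y = node(d, node(4, d)). Substituting into the earlier binding gives Y2 := node(4, d).
Bind Y := node(d, node(4, d)); substituting into the remaining equation gives: cons(m, Q) = cons(m, node(d, node(4, d))).
Decompose cons/2: m = m,  Q = node(d, node(4, d)).
Delete trivial equation m = m.
Bind Q := node(d, node(4, d)).
MGU = { Y2 := node(4, d), X := 4, Y := node(d, node(4, d)), Q := node(d, node(4, d)) }, so Y2 := node(4, d).

node(4, d)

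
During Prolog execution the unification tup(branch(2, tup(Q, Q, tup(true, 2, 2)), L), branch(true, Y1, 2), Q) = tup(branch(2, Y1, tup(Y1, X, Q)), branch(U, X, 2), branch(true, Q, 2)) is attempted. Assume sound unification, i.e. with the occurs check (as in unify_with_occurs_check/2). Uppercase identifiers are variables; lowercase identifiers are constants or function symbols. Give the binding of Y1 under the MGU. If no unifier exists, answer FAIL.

Decompose tup/3: branch(2, tup(Q, Q, tup(true, 2, 2)), L) = branch(2, Y1, tup(Y1, X, Q)),  branch(true, Y1, 2) = branch(U, X, 2),  Q = branch(true, Q, 2).
Decompose branch/3: 2 = 2,  tup(Q, Q, tup(true, 2, 2)) = Y1,  L = tup(Y1, X, Q).
Delete trivial equation 2 = 2.
Bind Y1 := tup(Q, Q, tup(true, 2, 2)); substituting into the 2 remaining equations that mention Y1 gives: L = tup(tup(Q, Q, tup(true, 2, 2)), X, Q),  branch(true, tup(Q, Q, tup(true, 2, 2)), 2) = branch(U, X, 2).
Bind L := tup(tup(Q, Q, tup(true, 2, 2)), X, Q); no other remaining equation mentions L.
Decompose branch/3: true = U,  tup(Q, Q, tup(true, 2, 2)) = X,  2 = 2.
Bind U := true; no other remaining equation mentions U.
Bind X := tup(Q, Q, tup(true, 2, 2)); no other remaining equation mentions X. Substituting into the earlier binding gives L := tup(tup(Q, Q, tup(true, 2, 2)), tup(Q, Q, tup(true, 2, 2)), Q).
Delete trivial equation 2 = 2.
Occurs check fails: Q occurs in branch(true, Q, 2); the equation Q = branch(true, Q, 2) has no finite solution.

FAIL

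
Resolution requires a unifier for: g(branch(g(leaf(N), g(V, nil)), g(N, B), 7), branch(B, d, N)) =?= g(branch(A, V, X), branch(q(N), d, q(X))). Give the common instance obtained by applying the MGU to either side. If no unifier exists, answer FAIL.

Decompose g/2: branch(g(leaf(N), g(V, nil)), g(N, B), 7) =?= branch(A, V, X),  branch(B, d, N) =?= branch(q(N), d, q(X)).
Decompose branch/3: g(leaf(N), g(V, nil)) =?= A,  g(N, B) =?= V,  7 =?= X.
Bind A := g(leaf(N), g(V, nil)); no other remaining equation mentions A.
Bind V := g(N, B); no other remaining equation mentions V. Substituting into the earlier binding gives A := g(leaf(N), g(g(N, B), nil)).
Bind X := 7; substituting into the remaining equation gives: branch(B, d, N) =?= branch(q(N), d, q(7)).
Decompose branch/3: B =?= q(N),  d =?= d,  N =?= q(7).
Bind B := q(N); no other remaining equation mentions B. Substituting into the earlier bindings gives A := g(leaf(N), g(g(N, q(N)), nil)), V := g(N, q(N)).
Delete trivial equation d =?= d.
Bind N := q(7). Substituting into the earlier bindings gives A := g(leaf(q(7)), g(g(q(7), q(q(7))), nil)), V := g(q(7), q(q(7))), B := q(q(7)).
Applying the MGU to either side gives g(branch(g(leaf(q(7)), g(g(q(7), q(q(7))), nil)), g(q(7), q(q(7))), 7), branch(q(q(7)), d, q(7))).

g(branch(g(leaf(q(7)), g(g(q(7), q(q(7))), nil)), g(q(7), q(q(7))), 7), branch(q(q(7)), d, q(7)))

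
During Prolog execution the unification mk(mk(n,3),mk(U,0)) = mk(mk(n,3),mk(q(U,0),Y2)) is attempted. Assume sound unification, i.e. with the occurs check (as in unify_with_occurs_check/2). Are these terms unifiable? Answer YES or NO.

NO

Decompose mk/2: mk(n,3) = mk(n,3),  mk(U,0) = mk(q(U,0),Y2).
Delete trivial equation mk(n,3) = mk(n,3).
Decompose mk/2: U = q(U,0),  0 = Y2.
Occurs check fails: U occurs in q(U,0); the equation U = q(U,0) has no finite solution.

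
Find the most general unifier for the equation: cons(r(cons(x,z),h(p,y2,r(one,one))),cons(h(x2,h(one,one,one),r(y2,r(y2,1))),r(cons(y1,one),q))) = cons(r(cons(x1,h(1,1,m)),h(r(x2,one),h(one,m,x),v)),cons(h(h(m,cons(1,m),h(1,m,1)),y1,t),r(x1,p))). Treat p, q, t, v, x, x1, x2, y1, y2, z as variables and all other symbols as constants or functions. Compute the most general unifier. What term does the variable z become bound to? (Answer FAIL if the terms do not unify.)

h(1,1,m)

Decompose cons/2: r(cons(x,z),h(p,y2,r(one,one))) = r(cons(x1,h(1,1,m)),h(r(x2,one),h(one,m,x),v)),  cons(h(x2,h(one,one,one),r(y2,r(y2,1))),r(cons(y1,one),q)) = cons(h(h(m,cons(1,m),h(1,m,1)),y1,t),r(x1,p)).
Decompose r/2: cons(x,z) = cons(x1,h(1,1,m)),  h(p,y2,r(one,one)) = h(r(x2,one),h(one,m,x),v).
Decompose cons/2: x = x1,  z = h(1,1,m).
Bind x := x1; substituting into the one remaining equation that mentions x gives: h(p,y2,r(one,one)) = h(r(x2,one),h(one,m,x1),v).
Bind z := h(1,1,m); no other remaining equation mentions z.
Decompose h/3: p = r(x2,one),  y2 = h(one,m,x1),  r(one,one) = v.
Bind p := r(x2,one); substituting into the one remaining equation that mentions p gives: cons(h(x2,h(one,one,one),r(y2,r(y2,1))),r(cons(y1,one),q)) = cons(h(h(m,cons(1,m),h(1,m,1)),y1,t),r(x1,r(x2,one))).
Bind y2 := h(one,m,x1); substituting into the one remaining equation that mentions y2 gives: cons(h(x2,h(one,one,one),r(h(one,m,x1),r(h(one,m,x1),1))),r(cons(y1,one),q)) = cons(h(h(m,cons(1,m),h(1,m,1)),y1,t),r(x1,r(x2,one))).
Bind v := r(one,one); no other remaining equation mentions v.
Decompose cons/2: h(x2,h(one,one,one),r(h(one,m,x1),r(h(one,m,x1),1))) = h(h(m,cons(1,m),h(1,m,1)),y1,t),  r(cons(y1,one),q) = r(x1,r(x2,one)).
Decompose h/3: x2 = h(m,cons(1,m),h(1,m,1)),  h(one,one,one) = y1,  r(h(one,m,x1),r(h(one,m,x1),1)) = t.
Bind x2 := h(m,cons(1,m),h(1,m,1)); substituting into the one remaining equation that mentions x2 gives: r(cons(y1,one),q) = r(x1,r(h(m,cons(1,m),h(1,m,1)),one)). Substituting into the earlier binding gives p := r(h(m,cons(1,m),h(1,m,1)),one).
Bind y1 := h(one,one,one); substituting into the one remaining equation that mentions y1 gives: r(cons(h(one,one,one),one),q) = r(x1,r(h(m,cons(1,m),h(1,m,1)),one)).
Bind t := r(h(one,m,x1),r(h(one,m,x1),1)); no other remaining equation mentions t.
Decompose r/2: cons(h(one,one,one),one) = x1,  q = r(h(m,cons(1,m),h(1,m,1)),one).
Bind x1 := cons(h(one,one,one),one); no other remaining equation mentions x1. Substituting into the earlier bindings gives x := cons(h(one,one,one),one), y2 := h(one,m,cons(h(one,one,one),one)), t := r(h(one,m,cons(h(one,one,one),one)),r(h(one,m,cons(h(one,one,one),one)),1)).
Bind q := r(h(m,cons(1,m),h(1,m,1)),one).
MGU = { x -> cons(h(one,one,one),one), z -> h(1,1,m), p -> r(h(m,cons(1,m),h(1,m,1)),one), y2 -> h(one,m,cons(h(one,one,one),one)), v -> r(one,one), x2 -> h(m,cons(1,m),h(1,m,1)), y1 -> h(one,one,one), t -> r(h(one,m,cons(h(one,one,one),one)),r(h(one,m,cons(h(one,one,one),one)),1)), x1 -> cons(h(one,one,one),one), q -> r(h(m,cons(1,m),h(1,m,1)),one) }, so z -> h(1,1,m).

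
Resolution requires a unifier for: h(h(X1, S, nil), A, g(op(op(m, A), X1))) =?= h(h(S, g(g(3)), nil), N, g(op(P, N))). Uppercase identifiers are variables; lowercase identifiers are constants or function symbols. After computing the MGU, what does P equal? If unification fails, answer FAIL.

Decompose h/3: h(X1, S, nil) =?= h(S, g(g(3)), nil),  A =?= N,  g(op(op(m, A), X1)) =?= g(op(P, N)).
Decompose h/3: X1 =?= S,  S =?= g(g(3)),  nil =?= nil.
Bind X1 := S; substituting into the one remaining equation that mentions X1 gives: g(op(op(m, A), S)) =?= g(op(P, N)).
Bind S := g(g(3)); substituting into the one remaining equation that mentions S gives: g(op(op(m, A), g(g(3)))) =?= g(op(P, N)). Substituting into the earlier binding gives X1 := g(g(3)).
Delete trivial equation nil =?= nil.
Bind A := N; substituting into the remaining equation gives: g(op(op(m, N), g(g(3)))) =?= g(op(P, N)).
Decompose g/1: op(op(m, N), g(g(3))) =?= op(P, N).
Decompose op/2: op(m, N) =?= P,  g(g(3)) =?= N.
Bind P := op(m, N); no other remaining equation mentions P.
Bind N := g(g(3)). Substituting into the earlier bindings gives A := g(g(3)), P := op(m, g(g(3))).
MGU = { X1 -> g(g(3)), S -> g(g(3)), A -> g(g(3)), P -> op(m, g(g(3))), N -> g(g(3)) }, so P -> op(m, g(g(3))).

op(m, g(g(3)))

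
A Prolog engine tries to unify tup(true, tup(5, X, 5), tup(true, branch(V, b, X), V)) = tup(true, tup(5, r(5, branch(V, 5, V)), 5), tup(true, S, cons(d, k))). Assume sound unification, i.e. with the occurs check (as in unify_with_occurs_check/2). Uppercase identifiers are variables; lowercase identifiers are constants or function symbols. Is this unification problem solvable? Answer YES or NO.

YES

Decompose tup/3: true = true,  tup(5, X, 5) = tup(5, r(5, branch(V, 5, V)), 5),  tup(true, branch(V, b, X), V) = tup(true, S, cons(d, k)).
Delete trivial equation true = true.
Decompose tup/3: 5 = 5,  X = r(5, branch(V, 5, V)),  5 = 5.
Delete trivial equation 5 = 5.
Bind X := r(5, branch(V, 5, V)); substituting into the one remaining equation that mentions X gives: tup(true, branch(V, b, r(5, branch(V, 5, V))), V) = tup(true, S, cons(d, k)).
Delete trivial equation 5 = 5.
Decompose tup/3: true = true,  branch(V, b, r(5, branch(V, 5, V))) = S,  V = cons(d, k).
Delete trivial equation true = true.
Bind S := branch(V, b, r(5, branch(V, 5, V))); no other remaining equation mentions S.
Bind V := cons(d, k). Substituting into the earlier bindings gives X := r(5, branch(cons(d, k), 5, cons(d, k))), S := branch(cons(d, k), b, r(5, branch(cons(d, k), 5, cons(d, k)))).
No equations remain and no clash or occurs-check failure arose, so a unifier exists.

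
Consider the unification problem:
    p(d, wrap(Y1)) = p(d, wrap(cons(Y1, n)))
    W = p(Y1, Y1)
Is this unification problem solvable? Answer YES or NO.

NO

Decompose p/2: d = d,  wrap(Y1) = wrap(cons(Y1, n)).
Delete trivial equation d = d.
Decompose wrap/1: Y1 = cons(Y1, n).
Occurs check fails: Y1 occurs in cons(Y1, n); the equation Y1 = cons(Y1, n) has no finite solution.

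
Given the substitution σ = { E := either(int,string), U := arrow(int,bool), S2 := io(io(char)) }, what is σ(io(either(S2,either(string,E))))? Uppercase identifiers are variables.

Replace each occurrence of E with either(int,string).
Replace each occurrence of S2 with io(io(char)).
Result: io(either(io(io(char)),either(string,either(int,string)))).

io(either(io(io(char)),either(string,either(int,string))))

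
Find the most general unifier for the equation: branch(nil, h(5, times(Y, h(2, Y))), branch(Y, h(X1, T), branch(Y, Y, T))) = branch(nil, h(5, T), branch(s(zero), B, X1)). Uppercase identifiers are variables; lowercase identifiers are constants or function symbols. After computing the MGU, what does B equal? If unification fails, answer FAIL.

Decompose branch/3: nil = nil,  h(5, times(Y, h(2, Y))) = h(5, T),  branch(Y, h(X1, T), branch(Y, Y, T)) = branch(s(zero), B, X1).
Delete trivial equation nil = nil.
Decompose h/2: 5 = 5,  times(Y, h(2, Y)) = T.
Delete trivial equation 5 = 5.
Bind T := times(Y, h(2, Y)); substituting into the remaining equation gives: branch(Y, h(X1, times(Y, h(2, Y))), branch(Y, Y, times(Y, h(2, Y)))) = branch(s(zero), B, X1).
Decompose branch/3: Y = s(zero),  h(X1, times(Y, h(2, Y))) = B,  branch(Y, Y, times(Y, h(2, Y))) = X1.
Bind Y := s(zero); substituting into the remaining equations gives: h(X1, times(s(zero), h(2, s(zero)))) = B,  branch(s(zero), s(zero), times(s(zero), h(2, s(zero)))) = X1. Substituting into the earlier binding gives T := times(s(zero), h(2, s(zero))).
Bind B := h(X1, times(s(zero), h(2, s(zero)))); no other remaining equation mentions B.
Bind X1 := branch(s(zero), s(zero), times(s(zero), h(2, s(zero)))). Substituting into the earlier binding gives B := h(branch(s(zero), s(zero), times(s(zero), h(2, s(zero)))), times(s(zero), h(2, s(zero)))).
MGU = { T := times(s(zero), h(2, s(zero))), Y := s(zero), B := h(branch(s(zero), s(zero), times(s(zero), h(2, s(zero)))), times(s(zero), h(2, s(zero)))), X1 := branch(s(zero), s(zero), times(s(zero), h(2, s(zero)))) }, so B := h(branch(s(zero), s(zero), times(s(zero), h(2, s(zero)))), times(s(zero), h(2, s(zero)))).

h(branch(s(zero), s(zero), times(s(zero), h(2, s(zero)))), times(s(zero), h(2, s(zero))))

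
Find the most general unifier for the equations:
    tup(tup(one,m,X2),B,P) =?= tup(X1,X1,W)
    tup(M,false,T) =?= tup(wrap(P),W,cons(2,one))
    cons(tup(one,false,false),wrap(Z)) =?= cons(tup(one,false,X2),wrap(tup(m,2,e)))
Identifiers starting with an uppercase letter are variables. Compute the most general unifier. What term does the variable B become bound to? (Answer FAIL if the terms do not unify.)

Decompose tup/3: tup(one,m,X2) =?= X1,  B =?= X1,  P =?= W.
Bind X1 := tup(one,m,X2); substituting into the one remaining equation that mentions X1 gives: B =?= tup(one,m,X2).
Bind B := tup(one,m,X2); no other remaining equation mentions B.
Bind P := W; substituting into the one remaining equation that mentions P gives: tup(M,false,T) =?= tup(wrap(W),W,cons(2,one)).
Decompose tup/3: M =?= wrap(W),  false =?= W,  T =?= cons(2,one).
Bind M := wrap(W); no other remaining equation mentions M.
Bind W := false; no other remaining equation mentions W. Substituting into the earlier bindings gives P := false, M := wrap(false).
Bind T := cons(2,one); no other remaining equation mentions T.
Decompose cons/2: tup(one,false,false) =?= tup(one,false,X2),  wrap(Z) =?= wrap(tup(m,2,e)).
Decompose tup/3: one =?= one,  false =?= false,  false =?= X2.
Delete trivial equation one =?= one.
Delete trivial equation false =?= false.
Bind X2 := false; no other remaining equation mentions X2. Substituting into the earlier bindings gives X1 := tup(one,m,false), B := tup(one,m,false).
Decompose wrap/1: Z =?= tup(m,2,e).
Bind Z := tup(m,2,e).
MGU = { X1 := tup(one,m,false), B := tup(one,m,false), P := false, M := wrap(false), W := false, T := cons(2,one), X2 := false, Z := tup(m,2,e) }, so B := tup(one,m,false).

tup(one,m,false)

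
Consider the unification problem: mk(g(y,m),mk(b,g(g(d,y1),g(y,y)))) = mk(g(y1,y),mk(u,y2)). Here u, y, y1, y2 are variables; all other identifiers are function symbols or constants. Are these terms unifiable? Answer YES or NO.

YES

Decompose mk/2: g(y,m) = g(y1,y),  mk(b,g(g(d,y1),g(y,y))) = mk(u,y2).
Decompose g/2: y = y1,  m = y.
Bind y := y1; substituting into the remaining equations gives: m = y1,  mk(b,g(g(d,y1),g(y1,y1))) = mk(u,y2).
Bind y1 := m; substituting into the remaining equation gives: mk(b,g(g(d,m),g(m,m))) = mk(u,y2). Substituting into the earlier binding gives y := m.
Decompose mk/2: b = u,  g(g(d,m),g(m,m)) = y2.
Bind u := b; no other remaining equation mentions u.
Bind y2 := g(g(d,m),g(m,m)).
No equations remain and no clash or occurs-check failure arose, so a unifier exists.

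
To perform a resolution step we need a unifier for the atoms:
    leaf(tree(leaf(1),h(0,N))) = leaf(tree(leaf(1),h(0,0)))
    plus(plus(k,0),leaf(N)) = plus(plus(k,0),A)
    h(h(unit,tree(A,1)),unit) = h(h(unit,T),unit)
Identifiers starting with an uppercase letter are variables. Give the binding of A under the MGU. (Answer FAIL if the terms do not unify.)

Decompose leaf/1: tree(leaf(1),h(0,N)) = tree(leaf(1),h(0,0)).
Decompose tree/2: leaf(1) = leaf(1),  h(0,N) = h(0,0).
Delete trivial equation leaf(1) = leaf(1).
Decompose h/2: 0 = 0,  N = 0.
Delete trivial equation 0 = 0.
Bind N := 0; substituting into the one remaining equation that mentions N gives: plus(plus(k,0),leaf(0)) = plus(plus(k,0),A).
Decompose plus/2: plus(k,0) = plus(k,0),  leaf(0) = A.
Delete trivial equation plus(k,0) = plus(k,0).
Bind A := leaf(0); substituting into the remaining equation gives: h(h(unit,tree(leaf(0),1)),unit) = h(h(unit,T),unit).
Decompose h/2: h(unit,tree(leaf(0),1)) = h(unit,T),  unit = unit.
Decompose h/2: unit = unit,  tree(leaf(0),1) = T.
Delete trivial equation unit = unit.
Bind T := tree(leaf(0),1); no other remaining equation mentions T.
Delete trivial equation unit = unit.
MGU = { N ↦ 0, A ↦ leaf(0), T ↦ tree(leaf(0),1) }, so A ↦ leaf(0).

leaf(0)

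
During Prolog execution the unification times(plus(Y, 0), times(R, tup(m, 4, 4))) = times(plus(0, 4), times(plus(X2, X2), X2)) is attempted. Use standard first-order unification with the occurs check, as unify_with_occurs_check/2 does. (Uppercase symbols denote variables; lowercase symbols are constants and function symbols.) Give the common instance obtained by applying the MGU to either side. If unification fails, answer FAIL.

FAIL

Decompose times/2: plus(Y, 0) = plus(0, 4),  times(R, tup(m, 4, 4)) = times(plus(X2, X2), X2).
Decompose plus/2: Y = 0,  0 = 4.
Bind Y := 0; no other remaining equation mentions Y.
Clash: constants 0 and 4 differ; no unifier exists.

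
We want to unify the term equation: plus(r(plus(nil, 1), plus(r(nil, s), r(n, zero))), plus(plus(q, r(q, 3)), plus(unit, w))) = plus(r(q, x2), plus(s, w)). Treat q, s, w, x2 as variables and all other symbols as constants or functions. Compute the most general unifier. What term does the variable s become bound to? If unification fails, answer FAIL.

Decompose plus/2: r(plus(nil, 1), plus(r(nil, s), r(n, zero))) = r(q, x2),  plus(plus(q, r(q, 3)), plus(unit, w)) = plus(s, w).
Decompose r/2: plus(nil, 1) = q,  plus(r(nil, s), r(n, zero)) = x2.
Bind q := plus(nil, 1); substituting into the one remaining equation that mentions q gives: plus(plus(plus(nil, 1), r(plus(nil, 1), 3)), plus(unit, w)) = plus(s, w).
Bind x2 := plus(r(nil, s), r(n, zero)); no other remaining equation mentions x2.
Decompose plus/2: plus(plus(nil, 1), r(plus(nil, 1), 3)) = s,  plus(unit, w) = w.
Bind s := plus(plus(nil, 1), r(plus(nil, 1), 3)); no other remaining equation mentions s. Substituting into the earlier binding gives x2 := plus(r(nil, plus(plus(nil, 1), r(plus(nil, 1), 3))), r(n, zero)).
Occurs check fails: w occurs in plus(unit, w); the equation w = plus(unit, w) has no finite solution.

FAIL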